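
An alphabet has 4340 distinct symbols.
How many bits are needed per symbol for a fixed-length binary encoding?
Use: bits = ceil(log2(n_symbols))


log2(4340) = 12.0835
Bracket: 2^12 = 4096 < 4340 <= 2^13 = 8192
So ceil(log2(4340)) = 13

bits = ceil(log2(4340)) = ceil(12.0835) = 13 bits


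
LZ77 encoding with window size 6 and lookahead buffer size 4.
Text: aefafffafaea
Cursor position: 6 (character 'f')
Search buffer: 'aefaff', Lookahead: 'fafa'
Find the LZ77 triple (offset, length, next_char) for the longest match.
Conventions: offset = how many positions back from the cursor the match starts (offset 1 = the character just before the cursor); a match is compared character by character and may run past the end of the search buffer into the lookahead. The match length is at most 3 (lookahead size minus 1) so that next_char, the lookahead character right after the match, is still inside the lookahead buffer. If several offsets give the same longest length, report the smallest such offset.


Try each offset into the search buffer:
  offset=1 (pos 5, char 'f'): match length 1
  offset=2 (pos 4, char 'f'): match length 1
  offset=3 (pos 3, char 'a'): match length 0
  offset=4 (pos 2, char 'f'): match length 3
  offset=5 (pos 1, char 'e'): match length 0
  offset=6 (pos 0, char 'a'): match length 0
Longest match has length 3 at offset 4.
next_char = character at position 6 + 3 = 9 -> 'a'

Best match: offset=4, length=3 (matching 'faf' starting at position 2)
LZ77 triple: (4, 3, 'a')


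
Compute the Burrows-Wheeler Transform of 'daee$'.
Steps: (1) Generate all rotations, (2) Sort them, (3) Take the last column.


Rotations (sorted):
  0: $daee -> last char: e
  1: aee$d -> last char: d
  2: daee$ -> last char: $
  3: e$dae -> last char: e
  4: ee$da -> last char: a


BWT = ed$ea


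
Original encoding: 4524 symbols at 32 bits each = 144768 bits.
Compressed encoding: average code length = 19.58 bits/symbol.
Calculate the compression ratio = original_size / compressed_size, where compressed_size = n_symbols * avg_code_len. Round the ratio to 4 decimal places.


original_size = n_symbols * orig_bits = 4524 * 32 = 144768 bits
compressed_size = n_symbols * avg_code_len = 4524 * 19.58 = 88579.92 bits
ratio = original_size / compressed_size = 144768 / 88579.92 = 1.6343

Compression ratio = 1.6343


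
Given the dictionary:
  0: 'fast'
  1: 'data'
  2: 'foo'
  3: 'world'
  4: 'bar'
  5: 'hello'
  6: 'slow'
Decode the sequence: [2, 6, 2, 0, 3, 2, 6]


Look up each index in the dictionary:
  2 -> 'foo'
  6 -> 'slow'
  2 -> 'foo'
  0 -> 'fast'
  3 -> 'world'
  2 -> 'foo'
  6 -> 'slow'

Decoded: "foo slow foo fast world foo slow"


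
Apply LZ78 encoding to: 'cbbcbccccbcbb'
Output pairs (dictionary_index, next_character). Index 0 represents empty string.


LZ78 encoding steps:
Dictionary: {0: ''}
Step 1: w='' (idx 0), next='c' -> output (0, 'c'), add 'c' as idx 1
Step 2: w='' (idx 0), next='b' -> output (0, 'b'), add 'b' as idx 2
Step 3: w='b' (idx 2), next='c' -> output (2, 'c'), add 'bc' as idx 3
Step 4: w='bc' (idx 3), next='c' -> output (3, 'c'), add 'bcc' as idx 4
Step 5: w='c' (idx 1), next='c' -> output (1, 'c'), add 'cc' as idx 5
Step 6: w='bc' (idx 3), next='b' -> output (3, 'b'), add 'bcb' as idx 6
Step 7: w='b' (idx 2), end of input -> output (2, '')


Encoded: [(0, 'c'), (0, 'b'), (2, 'c'), (3, 'c'), (1, 'c'), (3, 'b'), (2, '')]


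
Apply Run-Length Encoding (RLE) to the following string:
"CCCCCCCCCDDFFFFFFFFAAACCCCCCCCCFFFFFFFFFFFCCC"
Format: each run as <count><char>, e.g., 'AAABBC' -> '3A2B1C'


Scanning runs left to right:
  i=0: run of 'C' x 9 -> '9C'
  i=9: run of 'D' x 2 -> '2D'
  i=11: run of 'F' x 8 -> '8F'
  i=19: run of 'A' x 3 -> '3A'
  i=22: run of 'C' x 9 -> '9C'
  i=31: run of 'F' x 11 -> '11F'
  i=42: run of 'C' x 3 -> '3C'

RLE = 9C2D8F3A9C11F3C


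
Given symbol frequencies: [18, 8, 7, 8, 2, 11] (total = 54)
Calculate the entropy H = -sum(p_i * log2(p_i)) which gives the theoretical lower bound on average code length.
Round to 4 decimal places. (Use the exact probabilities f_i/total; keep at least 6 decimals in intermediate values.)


Per-symbol terms -p_i * log2(p_i) with p_i = f_i/54:
  p = 18/54 = 0.333333: log2(p) = -1.584963, -p*log2(p) = 0.528321
  p = 8/54 = 0.148148: log2(p) = -2.754888, -p*log2(p) = 0.408131
  p = 7/54 = 0.129630: log2(p) = -2.947533, -p*log2(p) = 0.382088
  p = 8/54 = 0.148148: log2(p) = -2.754888, -p*log2(p) = 0.408131
  p = 2/54 = 0.037037: log2(p) = -4.754888, -p*log2(p) = 0.176107
  p = 11/54 = 0.203704: log2(p) = -2.295456, -p*log2(p) = 0.467593
H = 0.528321 + 0.408131 + 0.382088 + 0.408131 + 0.176107 + 0.467593 = 2.370371

H = 2.3704 bits/symbol


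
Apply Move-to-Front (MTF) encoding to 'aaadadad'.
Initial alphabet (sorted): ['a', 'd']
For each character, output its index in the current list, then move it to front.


MTF encoding:
'a': index 0 in ['a', 'd'] -> ['a', 'd']
'a': index 0 in ['a', 'd'] -> ['a', 'd']
'a': index 0 in ['a', 'd'] -> ['a', 'd']
'd': index 1 in ['a', 'd'] -> ['d', 'a']
'a': index 1 in ['d', 'a'] -> ['a', 'd']
'd': index 1 in ['a', 'd'] -> ['d', 'a']
'a': index 1 in ['d', 'a'] -> ['a', 'd']
'd': index 1 in ['a', 'd'] -> ['d', 'a']


Output: [0, 0, 0, 1, 1, 1, 1, 1]


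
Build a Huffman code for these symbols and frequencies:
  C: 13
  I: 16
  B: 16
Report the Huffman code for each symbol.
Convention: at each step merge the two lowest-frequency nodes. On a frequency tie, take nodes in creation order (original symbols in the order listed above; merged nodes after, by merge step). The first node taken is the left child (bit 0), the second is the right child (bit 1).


Huffman tree construction:
Step 1: Merge C(13) + I(16) = 29
Step 2: Merge B(16) + (C+I)(29) = 45
Read each symbol's code off the tree from the root (left child = 0, right child = 1).

Codes:
  C: 10 (length 2)
  I: 11 (length 2)
  B: 0 (length 1)
Average code length: 74/45 = 1.6444 bits/symbol


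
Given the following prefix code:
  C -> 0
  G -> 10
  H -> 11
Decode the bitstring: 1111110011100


Decoding step by step:
Bits 11 -> H
Bits 11 -> H
Bits 11 -> H
Bits 0 -> C
Bits 0 -> C
Bits 11 -> H
Bits 10 -> G
Bits 0 -> C


Decoded message: HHHCCHGC


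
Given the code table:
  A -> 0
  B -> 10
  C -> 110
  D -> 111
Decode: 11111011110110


Decoding:
111 -> D
110 -> C
111 -> D
10 -> B
110 -> C


Result: DCDBC


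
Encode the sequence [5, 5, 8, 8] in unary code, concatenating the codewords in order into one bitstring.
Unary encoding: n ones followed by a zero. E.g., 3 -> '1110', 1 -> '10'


Encode each number as n ones followed by a terminating 0:
  5 -> 111110 (6 bits)
  5 -> 111110 (6 bits)
  8 -> 111111110 (9 bits)
  8 -> 111111110 (9 bits)
Total length = 6 + 6 + 9 + 9 = 30 bits.

Unary([5, 5, 8, 8]) = 111110111110111111110111111110 (30 bits)


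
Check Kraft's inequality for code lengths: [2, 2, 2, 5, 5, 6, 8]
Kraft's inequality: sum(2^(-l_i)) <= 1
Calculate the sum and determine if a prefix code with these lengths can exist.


Sum = 2^(-2) + 2^(-2) + 2^(-2) + 2^(-5) + 2^(-5) + 2^(-6) + 2^(-8)
    = 0.25 + 0.25 + 0.25 + 0.03125 + 0.03125 + 0.015625 + 0.00390625
    = 213/256 = 0.83203125
Since 0.83203125 <= 1, Kraft's inequality IS satisfied.
A prefix code with these lengths CAN exist.

Kraft sum = 0.83203125. Satisfied.


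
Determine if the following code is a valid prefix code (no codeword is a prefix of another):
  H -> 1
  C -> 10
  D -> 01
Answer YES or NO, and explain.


Checking each pair (does one codeword prefix another?):
  H='1' vs C='10': prefix -- VIOLATION

NO -- this is NOT a valid prefix code. H (1) is a prefix of C (10).


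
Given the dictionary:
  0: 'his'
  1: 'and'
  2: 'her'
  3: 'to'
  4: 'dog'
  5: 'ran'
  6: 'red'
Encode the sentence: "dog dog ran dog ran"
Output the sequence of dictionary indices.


Look up each word in the dictionary:
  'dog' -> 4
  'dog' -> 4
  'ran' -> 5
  'dog' -> 4
  'ran' -> 5

Encoded: [4, 4, 5, 4, 5]


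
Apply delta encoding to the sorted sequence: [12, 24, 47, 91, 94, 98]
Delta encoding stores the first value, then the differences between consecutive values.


First value: 12
Deltas:
  24 - 12 = 12
  47 - 24 = 23
  91 - 47 = 44
  94 - 91 = 3
  98 - 94 = 4


Delta encoded: [12, 12, 23, 44, 3, 4]


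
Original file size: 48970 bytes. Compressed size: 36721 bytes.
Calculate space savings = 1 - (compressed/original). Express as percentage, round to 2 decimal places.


ratio = compressed/original = 36721/48970 = 0.749867
savings = 1 - ratio = 1 - 0.749867 = 0.250133
as a percentage: 0.250133 * 100 = 25.01%

Space savings = 1 - 36721/48970 = 25.01%


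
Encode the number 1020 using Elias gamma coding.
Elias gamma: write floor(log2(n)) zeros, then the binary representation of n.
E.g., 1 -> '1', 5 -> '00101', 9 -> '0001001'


num_bits = floor(log2(1020)) + 1 = 10
leading_zeros = num_bits - 1 = 9
binary(1020) = 1111111100

Elias gamma(1020) = '000000000' + '1111111100' = 0000000001111111100 (19 bits)


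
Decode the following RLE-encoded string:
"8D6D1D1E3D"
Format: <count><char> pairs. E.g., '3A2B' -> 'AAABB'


Expanding each <count><char> pair:
  8D -> 'DDDDDDDD'
  6D -> 'DDDDDD'
  1D -> 'D'
  1E -> 'E'
  3D -> 'DDD'

Decoded = DDDDDDDDDDDDDDDEDDD


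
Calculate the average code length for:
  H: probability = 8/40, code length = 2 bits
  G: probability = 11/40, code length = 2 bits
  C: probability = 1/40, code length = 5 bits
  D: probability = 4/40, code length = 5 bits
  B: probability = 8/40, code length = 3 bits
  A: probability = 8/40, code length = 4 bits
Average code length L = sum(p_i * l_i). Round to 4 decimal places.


Weighted contributions p_i * l_i:
  H: (8/40) * 2 = 16/40
  G: (11/40) * 2 = 22/40
  C: (1/40) * 5 = 5/40
  D: (4/40) * 5 = 20/40
  B: (8/40) * 3 = 24/40
  A: (8/40) * 4 = 32/40
Sum = (16 + 22 + 5 + 20 + 24 + 32)/40 = 119/40

L = 119/40 = 2.9750 bits/symbol


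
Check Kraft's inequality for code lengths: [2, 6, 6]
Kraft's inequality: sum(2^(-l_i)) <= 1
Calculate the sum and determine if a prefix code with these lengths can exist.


Sum = 2^(-2) + 2^(-6) + 2^(-6)
    = 0.25 + 0.015625 + 0.015625
    = 18/64 = 0.28125
Since 0.28125 <= 1, Kraft's inequality IS satisfied.
A prefix code with these lengths CAN exist.

Kraft sum = 0.28125. Satisfied.


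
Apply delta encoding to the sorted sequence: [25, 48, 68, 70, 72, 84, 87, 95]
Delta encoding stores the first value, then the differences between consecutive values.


First value: 25
Deltas:
  48 - 25 = 23
  68 - 48 = 20
  70 - 68 = 2
  72 - 70 = 2
  84 - 72 = 12
  87 - 84 = 3
  95 - 87 = 8


Delta encoded: [25, 23, 20, 2, 2, 12, 3, 8]


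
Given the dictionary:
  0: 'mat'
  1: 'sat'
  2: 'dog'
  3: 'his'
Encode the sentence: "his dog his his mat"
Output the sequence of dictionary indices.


Look up each word in the dictionary:
  'his' -> 3
  'dog' -> 2
  'his' -> 3
  'his' -> 3
  'mat' -> 0

Encoded: [3, 2, 3, 3, 0]


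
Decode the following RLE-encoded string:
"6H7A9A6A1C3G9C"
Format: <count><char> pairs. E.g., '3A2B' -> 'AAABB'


Expanding each <count><char> pair:
  6H -> 'HHHHHH'
  7A -> 'AAAAAAA'
  9A -> 'AAAAAAAAA'
  6A -> 'AAAAAA'
  1C -> 'C'
  3G -> 'GGG'
  9C -> 'CCCCCCCCC'

Decoded = HHHHHHAAAAAAAAAAAAAAAAAAAAAACGGGCCCCCCCCC


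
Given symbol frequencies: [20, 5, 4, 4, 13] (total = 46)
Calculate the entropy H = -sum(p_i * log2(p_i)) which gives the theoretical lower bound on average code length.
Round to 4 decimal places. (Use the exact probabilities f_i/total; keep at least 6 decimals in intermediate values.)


Per-symbol terms -p_i * log2(p_i) with p_i = f_i/46:
  p = 20/46 = 0.434783: log2(p) = -1.201634, -p*log2(p) = 0.522450
  p = 5/46 = 0.108696: log2(p) = -3.201634, -p*log2(p) = 0.348004
  p = 4/46 = 0.086957: log2(p) = -3.523562, -p*log2(p) = 0.306397
  p = 4/46 = 0.086957: log2(p) = -3.523562, -p*log2(p) = 0.306397
  p = 13/46 = 0.282609: log2(p) = -1.823122, -p*log2(p) = 0.515230
H = 0.522450 + 0.348004 + 0.306397 + 0.306397 + 0.515230 = 1.998478

H = 1.9985 bits/symbol


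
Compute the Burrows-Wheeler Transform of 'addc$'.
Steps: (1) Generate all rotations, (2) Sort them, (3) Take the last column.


Rotations (sorted):
  0: $addc -> last char: c
  1: addc$ -> last char: $
  2: c$add -> last char: d
  3: dc$ad -> last char: d
  4: ddc$a -> last char: a


BWT = c$dda


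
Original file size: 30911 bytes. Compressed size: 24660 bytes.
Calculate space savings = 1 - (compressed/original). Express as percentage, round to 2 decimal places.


ratio = compressed/original = 24660/30911 = 0.797774
savings = 1 - ratio = 1 - 0.797774 = 0.202226
as a percentage: 0.202226 * 100 = 20.22%

Space savings = 1 - 24660/30911 = 20.22%


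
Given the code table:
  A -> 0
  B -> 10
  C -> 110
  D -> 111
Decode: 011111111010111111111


Decoding:
0 -> A
111 -> D
111 -> D
110 -> C
10 -> B
111 -> D
111 -> D
111 -> D


Result: ADDCBDDD


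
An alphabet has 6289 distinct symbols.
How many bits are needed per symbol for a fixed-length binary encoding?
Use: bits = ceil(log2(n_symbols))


log2(6289) = 12.6186
Bracket: 2^12 = 4096 < 6289 <= 2^13 = 8192
So ceil(log2(6289)) = 13

bits = ceil(log2(6289)) = ceil(12.6186) = 13 bits


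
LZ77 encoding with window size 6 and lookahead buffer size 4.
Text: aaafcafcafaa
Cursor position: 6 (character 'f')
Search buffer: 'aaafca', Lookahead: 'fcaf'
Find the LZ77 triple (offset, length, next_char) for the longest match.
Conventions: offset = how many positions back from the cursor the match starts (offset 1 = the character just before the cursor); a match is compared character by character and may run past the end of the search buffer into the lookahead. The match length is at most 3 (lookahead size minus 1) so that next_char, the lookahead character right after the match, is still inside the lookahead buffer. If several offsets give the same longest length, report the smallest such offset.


Try each offset into the search buffer:
  offset=1 (pos 5, char 'a'): match length 0
  offset=2 (pos 4, char 'c'): match length 0
  offset=3 (pos 3, char 'f'): match length 3
  offset=4 (pos 2, char 'a'): match length 0
  offset=5 (pos 1, char 'a'): match length 0
  offset=6 (pos 0, char 'a'): match length 0
Longest match has length 3 at offset 3.
next_char = character at position 6 + 3 = 9 -> 'f'

Best match: offset=3, length=3 (matching 'fca' starting at position 3)
LZ77 triple: (3, 3, 'f')


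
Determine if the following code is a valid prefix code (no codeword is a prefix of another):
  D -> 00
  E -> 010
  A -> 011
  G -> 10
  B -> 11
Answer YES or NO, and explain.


Checking each pair (does one codeword prefix another?):
  D='00' vs E='010': no prefix
  D='00' vs A='011': no prefix
  D='00' vs G='10': no prefix
  D='00' vs B='11': no prefix
  E='010' vs D='00': no prefix
  E='010' vs A='011': no prefix
  E='010' vs G='10': no prefix
  E='010' vs B='11': no prefix
  A='011' vs D='00': no prefix
  A='011' vs E='010': no prefix
  A='011' vs G='10': no prefix
  A='011' vs B='11': no prefix
  G='10' vs D='00': no prefix
  G='10' vs E='010': no prefix
  G='10' vs A='011': no prefix
  G='10' vs B='11': no prefix
  B='11' vs D='00': no prefix
  B='11' vs E='010': no prefix
  B='11' vs A='011': no prefix
  B='11' vs G='10': no prefix
No violation found over all pairs.

YES -- this is a valid prefix code. No codeword is a prefix of any other codeword.


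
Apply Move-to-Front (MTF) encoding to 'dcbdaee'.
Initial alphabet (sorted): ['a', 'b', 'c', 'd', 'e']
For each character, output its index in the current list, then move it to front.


MTF encoding:
'd': index 3 in ['a', 'b', 'c', 'd', 'e'] -> ['d', 'a', 'b', 'c', 'e']
'c': index 3 in ['d', 'a', 'b', 'c', 'e'] -> ['c', 'd', 'a', 'b', 'e']
'b': index 3 in ['c', 'd', 'a', 'b', 'e'] -> ['b', 'c', 'd', 'a', 'e']
'd': index 2 in ['b', 'c', 'd', 'a', 'e'] -> ['d', 'b', 'c', 'a', 'e']
'a': index 3 in ['d', 'b', 'c', 'a', 'e'] -> ['a', 'd', 'b', 'c', 'e']
'e': index 4 in ['a', 'd', 'b', 'c', 'e'] -> ['e', 'a', 'd', 'b', 'c']
'e': index 0 in ['e', 'a', 'd', 'b', 'c'] -> ['e', 'a', 'd', 'b', 'c']


Output: [3, 3, 3, 2, 3, 4, 0]


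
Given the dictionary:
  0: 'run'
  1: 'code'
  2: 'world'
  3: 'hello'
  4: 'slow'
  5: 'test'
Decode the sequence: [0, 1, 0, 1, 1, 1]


Look up each index in the dictionary:
  0 -> 'run'
  1 -> 'code'
  0 -> 'run'
  1 -> 'code'
  1 -> 'code'
  1 -> 'code'

Decoded: "run code run code code code"


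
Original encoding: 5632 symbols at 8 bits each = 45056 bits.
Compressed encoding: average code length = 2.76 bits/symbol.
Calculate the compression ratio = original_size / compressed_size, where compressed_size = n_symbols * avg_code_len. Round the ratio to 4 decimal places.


original_size = n_symbols * orig_bits = 5632 * 8 = 45056 bits
compressed_size = n_symbols * avg_code_len = 5632 * 2.76 = 15544.32 bits
ratio = original_size / compressed_size = 45056 / 15544.32 = 2.8986

Compression ratio = 2.8986


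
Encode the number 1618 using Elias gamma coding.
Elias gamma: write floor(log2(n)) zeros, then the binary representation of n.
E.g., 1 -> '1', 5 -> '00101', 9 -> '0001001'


num_bits = floor(log2(1618)) + 1 = 11
leading_zeros = num_bits - 1 = 10
binary(1618) = 11001010010

Elias gamma(1618) = '0000000000' + '11001010010' = 000000000011001010010 (21 bits)


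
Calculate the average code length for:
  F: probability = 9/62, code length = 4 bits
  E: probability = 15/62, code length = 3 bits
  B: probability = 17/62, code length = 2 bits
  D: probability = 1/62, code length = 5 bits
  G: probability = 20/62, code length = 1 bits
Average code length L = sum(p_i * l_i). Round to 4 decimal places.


Weighted contributions p_i * l_i:
  F: (9/62) * 4 = 36/62
  E: (15/62) * 3 = 45/62
  B: (17/62) * 2 = 34/62
  D: (1/62) * 5 = 5/62
  G: (20/62) * 1 = 20/62
Sum = (36 + 45 + 34 + 5 + 20)/62 = 140/62

L = 140/62 = 2.2581 bits/symbol


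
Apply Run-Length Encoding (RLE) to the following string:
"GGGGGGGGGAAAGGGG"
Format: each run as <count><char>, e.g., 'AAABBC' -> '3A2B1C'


Scanning runs left to right:
  i=0: run of 'G' x 9 -> '9G'
  i=9: run of 'A' x 3 -> '3A'
  i=12: run of 'G' x 4 -> '4G'

RLE = 9G3A4G


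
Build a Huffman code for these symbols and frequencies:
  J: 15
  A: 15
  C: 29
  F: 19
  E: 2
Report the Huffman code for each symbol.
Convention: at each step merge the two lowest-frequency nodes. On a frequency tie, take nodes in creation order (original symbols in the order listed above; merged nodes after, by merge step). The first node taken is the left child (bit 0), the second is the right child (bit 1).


Huffman tree construction:
Step 1: Merge E(2) + J(15) = 17
Step 2: Merge A(15) + (E+J)(17) = 32
Step 3: Merge F(19) + C(29) = 48
Step 4: Merge (A+(E+J))(32) + (F+C)(48) = 80
Read each symbol's code off the tree from the root (left child = 0, right child = 1).

Codes:
  J: 011 (length 3)
  A: 00 (length 2)
  C: 11 (length 2)
  F: 10 (length 2)
  E: 010 (length 3)
Average code length: 177/80 = 2.2125 bits/symbol


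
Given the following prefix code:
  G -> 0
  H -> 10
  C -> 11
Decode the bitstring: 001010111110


Decoding step by step:
Bits 0 -> G
Bits 0 -> G
Bits 10 -> H
Bits 10 -> H
Bits 11 -> C
Bits 11 -> C
Bits 10 -> H


Decoded message: GGHHCCH


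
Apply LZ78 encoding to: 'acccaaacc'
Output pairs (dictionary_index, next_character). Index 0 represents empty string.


LZ78 encoding steps:
Dictionary: {0: ''}
Step 1: w='' (idx 0), next='a' -> output (0, 'a'), add 'a' as idx 1
Step 2: w='' (idx 0), next='c' -> output (0, 'c'), add 'c' as idx 2
Step 3: w='c' (idx 2), next='c' -> output (2, 'c'), add 'cc' as idx 3
Step 4: w='a' (idx 1), next='a' -> output (1, 'a'), add 'aa' as idx 4
Step 5: w='a' (idx 1), next='c' -> output (1, 'c'), add 'ac' as idx 5
Step 6: w='c' (idx 2), end of input -> output (2, '')


Encoded: [(0, 'a'), (0, 'c'), (2, 'c'), (1, 'a'), (1, 'c'), (2, '')]


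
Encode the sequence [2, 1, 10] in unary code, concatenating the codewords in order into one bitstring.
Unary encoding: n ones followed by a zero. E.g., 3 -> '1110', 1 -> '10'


Encode each number as n ones followed by a terminating 0:
  2 -> 110 (3 bits)
  1 -> 10 (2 bits)
  10 -> 11111111110 (11 bits)
Total length = 3 + 2 + 11 = 16 bits.

Unary([2, 1, 10]) = 1101011111111110 (16 bits)


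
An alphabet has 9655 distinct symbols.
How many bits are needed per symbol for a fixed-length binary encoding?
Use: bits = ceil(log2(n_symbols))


log2(9655) = 13.2371
Bracket: 2^13 = 8192 < 9655 <= 2^14 = 16384
So ceil(log2(9655)) = 14

bits = ceil(log2(9655)) = ceil(13.2371) = 14 bits


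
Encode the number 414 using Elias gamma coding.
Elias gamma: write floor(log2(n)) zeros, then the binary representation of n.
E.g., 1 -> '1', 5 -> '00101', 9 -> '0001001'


num_bits = floor(log2(414)) + 1 = 9
leading_zeros = num_bits - 1 = 8
binary(414) = 110011110

Elias gamma(414) = '00000000' + '110011110' = 00000000110011110 (17 bits)


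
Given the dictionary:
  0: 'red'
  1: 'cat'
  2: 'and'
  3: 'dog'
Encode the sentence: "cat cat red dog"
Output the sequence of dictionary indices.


Look up each word in the dictionary:
  'cat' -> 1
  'cat' -> 1
  'red' -> 0
  'dog' -> 3

Encoded: [1, 1, 0, 3]


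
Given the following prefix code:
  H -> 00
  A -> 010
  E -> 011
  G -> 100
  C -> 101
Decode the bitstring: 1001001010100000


Decoding step by step:
Bits 100 -> G
Bits 100 -> G
Bits 101 -> C
Bits 010 -> A
Bits 00 -> H
Bits 00 -> H


Decoded message: GGCAHH


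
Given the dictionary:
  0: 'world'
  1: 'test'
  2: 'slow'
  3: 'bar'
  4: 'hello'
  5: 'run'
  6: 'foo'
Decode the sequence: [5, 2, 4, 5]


Look up each index in the dictionary:
  5 -> 'run'
  2 -> 'slow'
  4 -> 'hello'
  5 -> 'run'

Decoded: "run slow hello run"


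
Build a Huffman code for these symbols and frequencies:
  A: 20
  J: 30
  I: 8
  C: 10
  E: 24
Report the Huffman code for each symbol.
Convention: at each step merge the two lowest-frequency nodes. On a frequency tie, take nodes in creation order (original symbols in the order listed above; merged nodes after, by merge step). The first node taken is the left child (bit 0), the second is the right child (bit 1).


Huffman tree construction:
Step 1: Merge I(8) + C(10) = 18
Step 2: Merge (I+C)(18) + A(20) = 38
Step 3: Merge E(24) + J(30) = 54
Step 4: Merge ((I+C)+A)(38) + (E+J)(54) = 92
Read each symbol's code off the tree from the root (left child = 0, right child = 1).

Codes:
  A: 01 (length 2)
  J: 11 (length 2)
  I: 000 (length 3)
  C: 001 (length 3)
  E: 10 (length 2)
Average code length: 202/92 = 2.1957 bits/symbol


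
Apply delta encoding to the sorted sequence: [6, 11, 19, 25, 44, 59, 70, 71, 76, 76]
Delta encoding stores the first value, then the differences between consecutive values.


First value: 6
Deltas:
  11 - 6 = 5
  19 - 11 = 8
  25 - 19 = 6
  44 - 25 = 19
  59 - 44 = 15
  70 - 59 = 11
  71 - 70 = 1
  76 - 71 = 5
  76 - 76 = 0


Delta encoded: [6, 5, 8, 6, 19, 15, 11, 1, 5, 0]


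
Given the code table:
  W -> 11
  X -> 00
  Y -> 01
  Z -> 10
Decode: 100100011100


Decoding:
10 -> Z
01 -> Y
00 -> X
01 -> Y
11 -> W
00 -> X


Result: ZYXYWX


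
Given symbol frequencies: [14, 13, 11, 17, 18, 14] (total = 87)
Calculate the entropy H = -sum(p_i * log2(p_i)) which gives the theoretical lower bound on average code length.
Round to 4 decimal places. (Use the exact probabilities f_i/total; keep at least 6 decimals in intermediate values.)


Per-symbol terms -p_i * log2(p_i) with p_i = f_i/87:
  p = 14/87 = 0.160920: log2(p) = -2.635589, -p*log2(p) = 0.424118
  p = 13/87 = 0.149425: log2(p) = -2.742504, -p*log2(p) = 0.409799
  p = 11/87 = 0.126437: log2(p) = -2.983512, -p*log2(p) = 0.377226
  p = 17/87 = 0.195402: log2(p) = -2.355481, -p*log2(p) = 0.460266
  p = 18/87 = 0.206897: log2(p) = -2.273018, -p*log2(p) = 0.470280
  p = 14/87 = 0.160920: log2(p) = -2.635589, -p*log2(p) = 0.424118
H = 0.424118 + 0.409799 + 0.377226 + 0.460266 + 0.470280 + 0.424118 = 2.565807

H = 2.5658 bits/symbol


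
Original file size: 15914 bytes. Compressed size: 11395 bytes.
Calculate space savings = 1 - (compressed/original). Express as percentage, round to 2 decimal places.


ratio = compressed/original = 11395/15914 = 0.716036
savings = 1 - ratio = 1 - 0.716036 = 0.283964
as a percentage: 0.283964 * 100 = 28.4%

Space savings = 1 - 11395/15914 = 28.4%


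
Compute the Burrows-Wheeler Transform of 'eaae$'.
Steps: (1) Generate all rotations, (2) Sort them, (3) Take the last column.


Rotations (sorted):
  0: $eaae -> last char: e
  1: aae$e -> last char: e
  2: ae$ea -> last char: a
  3: e$eaa -> last char: a
  4: eaae$ -> last char: $


BWT = eeaa$


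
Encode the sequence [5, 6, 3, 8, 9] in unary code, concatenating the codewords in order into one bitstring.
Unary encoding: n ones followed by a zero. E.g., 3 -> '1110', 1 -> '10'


Encode each number as n ones followed by a terminating 0:
  5 -> 111110 (6 bits)
  6 -> 1111110 (7 bits)
  3 -> 1110 (4 bits)
  8 -> 111111110 (9 bits)
  9 -> 1111111110 (10 bits)
Total length = 6 + 7 + 4 + 9 + 10 = 36 bits.

Unary([5, 6, 3, 8, 9]) = 111110111111011101111111101111111110 (36 bits)


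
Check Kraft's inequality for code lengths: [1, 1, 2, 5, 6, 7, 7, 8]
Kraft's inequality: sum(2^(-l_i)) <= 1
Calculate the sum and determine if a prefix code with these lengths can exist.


Sum = 2^(-1) + 2^(-1) + 2^(-2) + 2^(-5) + 2^(-6) + 2^(-7) + 2^(-7) + 2^(-8)
    = 0.5 + 0.5 + 0.25 + 0.03125 + 0.015625 + 0.0078125 + 0.0078125 + 0.00390625
    = 337/256 = 1.31640625
Since 1.31640625 > 1, Kraft's inequality is NOT satisfied.
A prefix code with these lengths CANNOT exist.

Kraft sum = 1.31640625. Not satisfied.


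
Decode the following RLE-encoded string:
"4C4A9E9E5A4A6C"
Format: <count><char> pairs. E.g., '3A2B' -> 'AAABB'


Expanding each <count><char> pair:
  4C -> 'CCCC'
  4A -> 'AAAA'
  9E -> 'EEEEEEEEE'
  9E -> 'EEEEEEEEE'
  5A -> 'AAAAA'
  4A -> 'AAAA'
  6C -> 'CCCCCC'

Decoded = CCCCAAAAEEEEEEEEEEEEEEEEEEAAAAAAAAACCCCCC


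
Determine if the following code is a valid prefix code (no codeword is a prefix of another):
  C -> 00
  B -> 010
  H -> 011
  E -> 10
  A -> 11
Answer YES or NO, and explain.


Checking each pair (does one codeword prefix another?):
  C='00' vs B='010': no prefix
  C='00' vs H='011': no prefix
  C='00' vs E='10': no prefix
  C='00' vs A='11': no prefix
  B='010' vs C='00': no prefix
  B='010' vs H='011': no prefix
  B='010' vs E='10': no prefix
  B='010' vs A='11': no prefix
  H='011' vs C='00': no prefix
  H='011' vs B='010': no prefix
  H='011' vs E='10': no prefix
  H='011' vs A='11': no prefix
  E='10' vs C='00': no prefix
  E='10' vs B='010': no prefix
  E='10' vs H='011': no prefix
  E='10' vs A='11': no prefix
  A='11' vs C='00': no prefix
  A='11' vs B='010': no prefix
  A='11' vs H='011': no prefix
  A='11' vs E='10': no prefix
No violation found over all pairs.

YES -- this is a valid prefix code. No codeword is a prefix of any other codeword.


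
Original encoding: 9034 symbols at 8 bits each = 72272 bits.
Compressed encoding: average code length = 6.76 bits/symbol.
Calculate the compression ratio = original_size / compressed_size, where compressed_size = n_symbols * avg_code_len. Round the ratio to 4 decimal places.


original_size = n_symbols * orig_bits = 9034 * 8 = 72272 bits
compressed_size = n_symbols * avg_code_len = 9034 * 6.76 = 61069.84 bits
ratio = original_size / compressed_size = 72272 / 61069.84 = 1.1834

Compression ratio = 1.1834


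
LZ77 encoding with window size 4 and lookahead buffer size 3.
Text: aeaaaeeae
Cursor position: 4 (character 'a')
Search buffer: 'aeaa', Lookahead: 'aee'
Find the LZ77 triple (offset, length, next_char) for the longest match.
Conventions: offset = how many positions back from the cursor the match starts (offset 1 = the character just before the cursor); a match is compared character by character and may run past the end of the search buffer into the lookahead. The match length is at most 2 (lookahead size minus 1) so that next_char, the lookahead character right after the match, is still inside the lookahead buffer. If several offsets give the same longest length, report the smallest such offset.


Try each offset into the search buffer:
  offset=1 (pos 3, char 'a'): match length 1
  offset=2 (pos 2, char 'a'): match length 1
  offset=3 (pos 1, char 'e'): match length 0
  offset=4 (pos 0, char 'a'): match length 2
Longest match has length 2 at offset 4.
next_char = character at position 4 + 2 = 6 -> 'e'

Best match: offset=4, length=2 (matching 'ae' starting at position 0)
LZ77 triple: (4, 2, 'e')


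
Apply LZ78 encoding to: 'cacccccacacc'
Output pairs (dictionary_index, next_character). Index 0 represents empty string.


LZ78 encoding steps:
Dictionary: {0: ''}
Step 1: w='' (idx 0), next='c' -> output (0, 'c'), add 'c' as idx 1
Step 2: w='' (idx 0), next='a' -> output (0, 'a'), add 'a' as idx 2
Step 3: w='c' (idx 1), next='c' -> output (1, 'c'), add 'cc' as idx 3
Step 4: w='cc' (idx 3), next='c' -> output (3, 'c'), add 'ccc' as idx 4
Step 5: w='a' (idx 2), next='c' -> output (2, 'c'), add 'ac' as idx 5
Step 6: w='ac' (idx 5), next='c' -> output (5, 'c'), add 'acc' as idx 6


Encoded: [(0, 'c'), (0, 'a'), (1, 'c'), (3, 'c'), (2, 'c'), (5, 'c')]


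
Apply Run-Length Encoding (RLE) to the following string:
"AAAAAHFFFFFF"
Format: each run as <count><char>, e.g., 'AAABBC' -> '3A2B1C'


Scanning runs left to right:
  i=0: run of 'A' x 5 -> '5A'
  i=5: run of 'H' x 1 -> '1H'
  i=6: run of 'F' x 6 -> '6F'

RLE = 5A1H6F


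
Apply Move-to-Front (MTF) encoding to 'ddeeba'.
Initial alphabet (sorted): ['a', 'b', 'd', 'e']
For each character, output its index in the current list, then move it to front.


MTF encoding:
'd': index 2 in ['a', 'b', 'd', 'e'] -> ['d', 'a', 'b', 'e']
'd': index 0 in ['d', 'a', 'b', 'e'] -> ['d', 'a', 'b', 'e']
'e': index 3 in ['d', 'a', 'b', 'e'] -> ['e', 'd', 'a', 'b']
'e': index 0 in ['e', 'd', 'a', 'b'] -> ['e', 'd', 'a', 'b']
'b': index 3 in ['e', 'd', 'a', 'b'] -> ['b', 'e', 'd', 'a']
'a': index 3 in ['b', 'e', 'd', 'a'] -> ['a', 'b', 'e', 'd']


Output: [2, 0, 3, 0, 3, 3]


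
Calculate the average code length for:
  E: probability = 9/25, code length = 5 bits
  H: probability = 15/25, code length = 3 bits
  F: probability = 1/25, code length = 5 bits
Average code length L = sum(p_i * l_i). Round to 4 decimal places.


Weighted contributions p_i * l_i:
  E: (9/25) * 5 = 45/25
  H: (15/25) * 3 = 45/25
  F: (1/25) * 5 = 5/25
Sum = (45 + 45 + 5)/25 = 95/25

L = 95/25 = 3.8000 bits/symbol


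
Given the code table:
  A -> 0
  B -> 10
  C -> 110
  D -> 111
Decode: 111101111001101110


Decoding:
111 -> D
10 -> B
111 -> D
10 -> B
0 -> A
110 -> C
111 -> D
0 -> A


Result: DBDBACDA


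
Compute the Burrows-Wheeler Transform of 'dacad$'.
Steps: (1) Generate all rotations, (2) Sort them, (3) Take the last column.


Rotations (sorted):
  0: $dacad -> last char: d
  1: acad$d -> last char: d
  2: ad$dac -> last char: c
  3: cad$da -> last char: a
  4: d$daca -> last char: a
  5: dacad$ -> last char: $


BWT = ddcaa$


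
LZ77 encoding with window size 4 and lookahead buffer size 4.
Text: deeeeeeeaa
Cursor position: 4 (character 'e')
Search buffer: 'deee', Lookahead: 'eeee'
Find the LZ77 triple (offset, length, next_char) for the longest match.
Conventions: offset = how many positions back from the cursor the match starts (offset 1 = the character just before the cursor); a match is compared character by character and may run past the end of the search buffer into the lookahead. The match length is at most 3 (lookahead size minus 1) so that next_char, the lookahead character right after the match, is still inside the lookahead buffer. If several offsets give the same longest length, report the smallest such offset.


Try each offset into the search buffer:
  offset=1 (pos 3, char 'e'): match length 3
  offset=2 (pos 2, char 'e'): match length 3
  offset=3 (pos 1, char 'e'): match length 3
  offset=4 (pos 0, char 'd'): match length 0
Longest match has length 3, found at offsets 1, 2, 3; take the smallest, offset 1.
next_char = character at position 4 + 3 = 7 -> 'e'

Best match: offset=1, length=3 (matching 'eee' starting at position 3)
LZ77 triple: (1, 3, 'e')


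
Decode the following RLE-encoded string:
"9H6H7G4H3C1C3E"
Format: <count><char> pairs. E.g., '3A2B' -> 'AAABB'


Expanding each <count><char> pair:
  9H -> 'HHHHHHHHH'
  6H -> 'HHHHHH'
  7G -> 'GGGGGGG'
  4H -> 'HHHH'
  3C -> 'CCC'
  1C -> 'C'
  3E -> 'EEE'

Decoded = HHHHHHHHHHHHHHHGGGGGGGHHHHCCCCEEE


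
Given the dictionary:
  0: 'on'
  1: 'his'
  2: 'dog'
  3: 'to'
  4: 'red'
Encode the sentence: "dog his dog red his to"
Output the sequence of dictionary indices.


Look up each word in the dictionary:
  'dog' -> 2
  'his' -> 1
  'dog' -> 2
  'red' -> 4
  'his' -> 1
  'to' -> 3

Encoded: [2, 1, 2, 4, 1, 3]


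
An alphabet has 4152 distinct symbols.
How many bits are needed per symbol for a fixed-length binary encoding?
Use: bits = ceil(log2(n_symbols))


log2(4152) = 12.0196
Bracket: 2^12 = 4096 < 4152 <= 2^13 = 8192
So ceil(log2(4152)) = 13

bits = ceil(log2(4152)) = ceil(12.0196) = 13 bits


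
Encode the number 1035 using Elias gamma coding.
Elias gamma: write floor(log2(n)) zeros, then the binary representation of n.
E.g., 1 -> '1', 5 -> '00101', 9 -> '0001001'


num_bits = floor(log2(1035)) + 1 = 11
leading_zeros = num_bits - 1 = 10
binary(1035) = 10000001011

Elias gamma(1035) = '0000000000' + '10000001011' = 000000000010000001011 (21 bits)


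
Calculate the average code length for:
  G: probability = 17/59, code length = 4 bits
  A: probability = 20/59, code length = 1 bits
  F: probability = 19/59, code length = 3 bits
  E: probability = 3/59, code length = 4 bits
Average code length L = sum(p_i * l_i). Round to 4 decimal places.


Weighted contributions p_i * l_i:
  G: (17/59) * 4 = 68/59
  A: (20/59) * 1 = 20/59
  F: (19/59) * 3 = 57/59
  E: (3/59) * 4 = 12/59
Sum = (68 + 20 + 57 + 12)/59 = 157/59

L = 157/59 = 2.6610 bits/symbol


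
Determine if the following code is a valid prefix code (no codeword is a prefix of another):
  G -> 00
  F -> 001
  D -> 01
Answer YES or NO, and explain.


Checking each pair (does one codeword prefix another?):
  G='00' vs F='001': prefix -- VIOLATION

NO -- this is NOT a valid prefix code. G (00) is a prefix of F (001).


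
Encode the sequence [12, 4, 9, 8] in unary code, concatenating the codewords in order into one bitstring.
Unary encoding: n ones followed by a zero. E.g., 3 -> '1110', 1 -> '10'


Encode each number as n ones followed by a terminating 0:
  12 -> 1111111111110 (13 bits)
  4 -> 11110 (5 bits)
  9 -> 1111111110 (10 bits)
  8 -> 111111110 (9 bits)
Total length = 13 + 5 + 10 + 9 = 37 bits.

Unary([12, 4, 9, 8]) = 1111111111110111101111111110111111110 (37 bits)


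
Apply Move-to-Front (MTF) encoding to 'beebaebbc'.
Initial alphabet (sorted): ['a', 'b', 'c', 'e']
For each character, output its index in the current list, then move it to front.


MTF encoding:
'b': index 1 in ['a', 'b', 'c', 'e'] -> ['b', 'a', 'c', 'e']
'e': index 3 in ['b', 'a', 'c', 'e'] -> ['e', 'b', 'a', 'c']
'e': index 0 in ['e', 'b', 'a', 'c'] -> ['e', 'b', 'a', 'c']
'b': index 1 in ['e', 'b', 'a', 'c'] -> ['b', 'e', 'a', 'c']
'a': index 2 in ['b', 'e', 'a', 'c'] -> ['a', 'b', 'e', 'c']
'e': index 2 in ['a', 'b', 'e', 'c'] -> ['e', 'a', 'b', 'c']
'b': index 2 in ['e', 'a', 'b', 'c'] -> ['b', 'e', 'a', 'c']
'b': index 0 in ['b', 'e', 'a', 'c'] -> ['b', 'e', 'a', 'c']
'c': index 3 in ['b', 'e', 'a', 'c'] -> ['c', 'b', 'e', 'a']


Output: [1, 3, 0, 1, 2, 2, 2, 0, 3]


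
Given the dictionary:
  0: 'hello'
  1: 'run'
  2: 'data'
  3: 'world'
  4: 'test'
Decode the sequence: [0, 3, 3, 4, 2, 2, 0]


Look up each index in the dictionary:
  0 -> 'hello'
  3 -> 'world'
  3 -> 'world'
  4 -> 'test'
  2 -> 'data'
  2 -> 'data'
  0 -> 'hello'

Decoded: "hello world world test data data hello"


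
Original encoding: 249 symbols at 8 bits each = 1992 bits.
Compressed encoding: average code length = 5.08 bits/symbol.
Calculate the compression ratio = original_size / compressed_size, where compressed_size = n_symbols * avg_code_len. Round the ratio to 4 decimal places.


original_size = n_symbols * orig_bits = 249 * 8 = 1992 bits
compressed_size = n_symbols * avg_code_len = 249 * 5.08 = 1264.92 bits
ratio = original_size / compressed_size = 1992 / 1264.92 = 1.5748

Compression ratio = 1.5748


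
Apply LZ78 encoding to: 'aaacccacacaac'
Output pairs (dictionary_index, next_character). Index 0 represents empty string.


LZ78 encoding steps:
Dictionary: {0: ''}
Step 1: w='' (idx 0), next='a' -> output (0, 'a'), add 'a' as idx 1
Step 2: w='a' (idx 1), next='a' -> output (1, 'a'), add 'aa' as idx 2
Step 3: w='' (idx 0), next='c' -> output (0, 'c'), add 'c' as idx 3
Step 4: w='c' (idx 3), next='c' -> output (3, 'c'), add 'cc' as idx 4
Step 5: w='a' (idx 1), next='c' -> output (1, 'c'), add 'ac' as idx 5
Step 6: w='ac' (idx 5), next='a' -> output (5, 'a'), add 'aca' as idx 6
Step 7: w='ac' (idx 5), end of input -> output (5, '')


Encoded: [(0, 'a'), (1, 'a'), (0, 'c'), (3, 'c'), (1, 'c'), (5, 'a'), (5, '')]


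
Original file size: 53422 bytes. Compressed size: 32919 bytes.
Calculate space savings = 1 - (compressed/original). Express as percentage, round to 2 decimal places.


ratio = compressed/original = 32919/53422 = 0.616207
savings = 1 - ratio = 1 - 0.616207 = 0.383793
as a percentage: 0.383793 * 100 = 38.38%

Space savings = 1 - 32919/53422 = 38.38%


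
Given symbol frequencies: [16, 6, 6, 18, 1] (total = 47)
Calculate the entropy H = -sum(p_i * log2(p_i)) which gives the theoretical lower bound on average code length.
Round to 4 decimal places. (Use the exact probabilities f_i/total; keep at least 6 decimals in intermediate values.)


Per-symbol terms -p_i * log2(p_i) with p_i = f_i/47:
  p = 16/47 = 0.340426: log2(p) = -1.554589, -p*log2(p) = 0.529222
  p = 6/47 = 0.127660: log2(p) = -2.969626, -p*log2(p) = 0.379101
  p = 6/47 = 0.127660: log2(p) = -2.969626, -p*log2(p) = 0.379101
  p = 18/47 = 0.382979: log2(p) = -1.384664, -p*log2(p) = 0.530297
  p = 1/47 = 0.021277: log2(p) = -5.554589, -p*log2(p) = 0.118183
H = 0.529222 + 0.379101 + 0.379101 + 0.530297 + 0.118183 = 1.935904

H = 1.9359 bits/symbol


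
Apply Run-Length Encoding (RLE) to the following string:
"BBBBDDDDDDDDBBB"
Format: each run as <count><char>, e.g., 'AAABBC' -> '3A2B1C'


Scanning runs left to right:
  i=0: run of 'B' x 4 -> '4B'
  i=4: run of 'D' x 8 -> '8D'
  i=12: run of 'B' x 3 -> '3B'

RLE = 4B8D3B


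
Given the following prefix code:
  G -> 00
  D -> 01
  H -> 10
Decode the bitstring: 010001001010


Decoding step by step:
Bits 01 -> D
Bits 00 -> G
Bits 01 -> D
Bits 00 -> G
Bits 10 -> H
Bits 10 -> H


Decoded message: DGDGHH


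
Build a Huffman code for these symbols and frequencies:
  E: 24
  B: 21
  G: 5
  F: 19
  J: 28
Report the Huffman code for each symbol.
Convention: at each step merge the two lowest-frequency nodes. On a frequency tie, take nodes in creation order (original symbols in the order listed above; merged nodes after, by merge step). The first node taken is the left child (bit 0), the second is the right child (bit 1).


Huffman tree construction:
Step 1: Merge G(5) + F(19) = 24
Step 2: Merge B(21) + E(24) = 45
Step 3: Merge (G+F)(24) + J(28) = 52
Step 4: Merge (B+E)(45) + ((G+F)+J)(52) = 97
Read each symbol's code off the tree from the root (left child = 0, right child = 1).

Codes:
  E: 01 (length 2)
  B: 00 (length 2)
  G: 100 (length 3)
  F: 101 (length 3)
  J: 11 (length 2)
Average code length: 218/97 = 2.2474 bits/symbol


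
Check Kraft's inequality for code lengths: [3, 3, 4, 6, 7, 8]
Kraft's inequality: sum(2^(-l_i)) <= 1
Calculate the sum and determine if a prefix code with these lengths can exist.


Sum = 2^(-3) + 2^(-3) + 2^(-4) + 2^(-6) + 2^(-7) + 2^(-8)
    = 0.125 + 0.125 + 0.0625 + 0.015625 + 0.0078125 + 0.00390625
    = 87/256 = 0.33984375
Since 0.33984375 <= 1, Kraft's inequality IS satisfied.
A prefix code with these lengths CAN exist.

Kraft sum = 0.33984375. Satisfied.
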